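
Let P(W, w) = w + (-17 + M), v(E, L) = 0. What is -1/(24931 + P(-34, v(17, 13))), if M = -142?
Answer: -1/24772 ≈ -4.0368e-5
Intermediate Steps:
P(W, w) = -159 + w (P(W, w) = w + (-17 - 142) = w - 159 = -159 + w)
-1/(24931 + P(-34, v(17, 13))) = -1/(24931 + (-159 + 0)) = -1/(24931 - 159) = -1/24772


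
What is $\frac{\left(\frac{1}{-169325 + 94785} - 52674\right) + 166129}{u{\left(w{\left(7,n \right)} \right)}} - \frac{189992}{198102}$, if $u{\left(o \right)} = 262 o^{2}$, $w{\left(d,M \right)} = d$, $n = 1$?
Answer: $\frac{746762036299729}{94786311650520} \approx 7.8784$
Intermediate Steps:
$\frac{\left(\frac{1}{-169325 + 94785} - 52674\right) + 166129}{u{\left(w{\left(7,n \right)} \right)}} - \frac{189992}{198102} = \frac{\left(\frac{1}{-169325 + 94785} - 52674\right) + 166129}{262 \cdot 7^{2}} - \frac{189992}{198102} = \frac{\left(\frac{1}{-74540} - 52674\right) + 166129}{262 \cdot 49} - \frac{94996}{99051} = \frac{\left(- \frac{1}{74540} - 52674\right) + 166129}{12838} - \frac{94996}{99051} = \left(- \frac{3926319961}{74540} + 166129\right) \frac{1}{12838} - \frac{94996}{99051} = \frac{8456935699}{74540} \cdot \frac{1}{12838} - \frac{94996}{99051} = \frac{8456935699}{956944520} - \frac{94996}{99051} = \frac{746762036299729}{94786311650520}$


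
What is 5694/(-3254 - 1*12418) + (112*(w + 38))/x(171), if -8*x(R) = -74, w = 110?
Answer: 4679755/2612 ≈ 1791.6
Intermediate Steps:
x(R) = 37/4 (x(R) = -⅛*(-74) = 37/4)
5694/(-3254 - 1*12418) + (112*(w + 38))/x(171) = 5694/(-3254 - 1*12418) + (112*(110 + 38))/(37/4) = 5694/(-3254 - 12418) + (112*148)*(4/37) = 5694/(-15672) + 16576*(4/37) = 5694*(-1/15672) + 1792 = -949/2612 + 1792 = 4679755/2612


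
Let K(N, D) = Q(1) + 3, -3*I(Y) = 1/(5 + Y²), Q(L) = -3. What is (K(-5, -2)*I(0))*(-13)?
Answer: 0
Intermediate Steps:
I(Y) = -1/(3*(5 + Y²))
K(N, D) = 0 (K(N, D) = -3 + 3 = 0)
(K(-5, -2)*I(0))*(-13) = (0*(-1/(15 + 3*0²)))*(-13) = (0*(-1/(15 + 3*0)))*(-13) = (0*(-1/(15 + 0)))*(-13) = (0*(-1/15))*(-13) = 0*(-13) = 0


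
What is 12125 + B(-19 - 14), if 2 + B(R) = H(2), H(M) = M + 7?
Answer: 12132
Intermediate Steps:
H(M) = 7 + M
B(R) = 7 (B(R) = -2 + (7 + 2) = -2 + 9 = 7)
12125 + B(-19 - 14) = 12125 + 7 = 12132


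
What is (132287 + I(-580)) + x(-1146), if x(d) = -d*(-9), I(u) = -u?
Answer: 122553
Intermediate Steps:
x(d) = 9*d
(132287 + I(-580)) + x(-1146) = (132287 - 1*(-580)) + 9*(-1146) = (132287 + 580) - 10314 = 132867 - 10314 = 122553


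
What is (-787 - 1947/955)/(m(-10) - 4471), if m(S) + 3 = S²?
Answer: 376766/2088585 ≈ 0.18039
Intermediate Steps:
m(S) = -3 + S²
(-787 - 1947/955)/(m(-10) - 4471) = (-787 - 1947/955)/((-3 + (-10)²) - 4471) = (-787 - 1947*1/955)/((-3 + 100) - 4471) = (-787 - 1947/955)/(97 - 4471) = -753532/955/(-4374) = -753532/955*(-1/4374) = 376766/2088585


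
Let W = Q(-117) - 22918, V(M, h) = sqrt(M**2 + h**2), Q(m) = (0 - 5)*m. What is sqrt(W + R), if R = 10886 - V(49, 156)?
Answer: sqrt(-11447 - sqrt(26737)) ≈ 107.75*I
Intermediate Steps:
Q(m) = -5*m
W = -22333 (W = -5*(-117) - 22918 = 585 - 22918 = -22333)
R = 10886 - sqrt(26737) (R = 10886 - sqrt(49**2 + 156**2) = 10886 - sqrt(2401 + 24336) = 10886 - sqrt(26737) ≈ 10722.)
sqrt(W + R) = sqrt(-22333 + (10886 - sqrt(26737))) = sqrt(-11447 - sqrt(26737))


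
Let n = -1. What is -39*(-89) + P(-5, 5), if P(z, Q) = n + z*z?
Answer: 3495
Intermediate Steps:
P(z, Q) = -1 + z² (P(z, Q) = -1 + z*z = -1 + z²)
-39*(-89) + P(-5, 5) = -39*(-89) + (-1 + (-5)²) = 3471 + (-1 + 25) = 3471 + 24 = 3495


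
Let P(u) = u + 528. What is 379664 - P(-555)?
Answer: 379691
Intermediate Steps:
P(u) = 528 + u
379664 - P(-555) = 379664 - (528 - 555) = 379664 - 1*(-27) = 379664 + 27 = 379691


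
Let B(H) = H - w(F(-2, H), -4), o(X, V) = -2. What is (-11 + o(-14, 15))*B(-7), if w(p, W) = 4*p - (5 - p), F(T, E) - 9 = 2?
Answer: 741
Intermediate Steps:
F(T, E) = 11 (F(T, E) = 9 + 2 = 11)
w(p, W) = -5 + 5*p (w(p, W) = 4*p + (-5 + p) = -5 + 5*p)
B(H) = -50 + H (B(H) = H - (-5 + 5*11) = H - (-5 + 55) = H - 1*50 = H - 50 = -50 + H)
(-11 + o(-14, 15))*B(-7) = (-11 - 2)*(-50 - 7) = -13*(-57) = 741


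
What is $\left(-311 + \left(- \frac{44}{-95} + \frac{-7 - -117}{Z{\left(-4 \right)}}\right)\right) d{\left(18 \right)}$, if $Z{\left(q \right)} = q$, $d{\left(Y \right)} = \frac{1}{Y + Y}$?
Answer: $- \frac{21409}{2280} \approx -9.3899$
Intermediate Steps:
$d{\left(Y \right)} = \frac{1}{2 Y}$
$\left(-311 + \left(- \frac{44}{-95} + \frac{-7 - -117}{Z{\left(-4 \right)}}\right)\right) d{\left(18 \right)} = \left(-311 + \left(- \frac{44}{-95} + \frac{-7 - -117}{-4}\right)\right) \frac{1}{2 \cdot 18} = \left(-311 + \left(\left(-44\right) \left(- \frac{1}{95}\right) + \left(-7 + 117\right) \left(- \frac{1}{4}\right)\right)\right) \frac{1}{2} \cdot \frac{1}{18} = \left(-311 + \left(\frac{44}{95} + 110 \left(- \frac{1}{4}\right)\right)\right) \frac{1}{36} = \left(-311 + \left(\frac{44}{95} - \frac{55}{2}\right)\right) \frac{1}{36} = \left(-311 - \frac{5137}{190}\right) \frac{1}{36} = \left(- \frac{64227}{190}\right) \frac{1}{36} = - \frac{21409}{2280}$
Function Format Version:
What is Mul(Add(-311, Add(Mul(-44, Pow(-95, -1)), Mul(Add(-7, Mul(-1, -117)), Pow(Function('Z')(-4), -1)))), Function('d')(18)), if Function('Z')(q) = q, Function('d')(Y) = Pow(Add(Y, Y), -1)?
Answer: Rational(-21409, 2280) ≈ -9.3899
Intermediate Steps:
Function('d')(Y) = Mul(Rational(1, 2), Pow(Y, -1)) (Function('d')(Y) = Pow(Mul(2, Y), -1) = Mul(Rational(1, 2), Pow(Y, -1)))
Mul(Add(-311, Add(Mul(-44, Pow(-95, -1)), Mul(Add(-7, Mul(-1, -117)), Pow(Function('Z')(-4), -1)))), Function('d')(18)) = Mul(Add(-311, Add(Mul(-44, Pow(-95, -1)), Mul(Add(-7, Mul(-1, -117)), Pow(-4, -1)))), Mul(Rational(1, 2), Pow(18, -1))) = Mul(Add(-311, Add(Mul(-44, Rational(-1, 95)), Mul(Add(-7, 117), Rational(-1, 4)))), Mul(Rational(1, 2), Rational(1, 18))) = Mul(Add(-311, Add(Rational(44, 95), Mul(110, Rational(-1, 4)))), Rational(1, 36)) = Mul(Add(-311, Add(Rational(44, 95), Rational(-55, 2))), Rational(1, 36)) = Mul(Add(-311, Rational(-5137, 190)), Rational(1, 36)) = Mul(Rational(-64227, 190), Rational(1, 36)) = Rational(-21409, 2280)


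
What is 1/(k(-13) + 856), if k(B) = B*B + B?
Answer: 1/1012 ≈ 0.00098814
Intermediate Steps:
k(B) = B + B² (k(B) = B² + B = B + B²)
1/(k(-13) + 856) = 1/(-13*(1 - 13) + 856) = 1/(-13*(-12) + 856) = 1/(156 + 856) = 1/1012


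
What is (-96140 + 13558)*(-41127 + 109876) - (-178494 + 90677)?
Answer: -5677342101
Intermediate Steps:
(-96140 + 13558)*(-41127 + 109876) - (-178494 + 90677) = -82582*68749 - 1*(-87817) = -5677429918 + 87817 = -5677342101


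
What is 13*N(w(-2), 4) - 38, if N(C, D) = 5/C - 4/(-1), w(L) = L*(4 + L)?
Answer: -9/4 ≈ -2.2500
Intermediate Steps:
N(C, D) = 4 + 5/C (N(C, D) = 5/C - 4*(-1) = 5/C + 4 = 4 + 5/C)
13*N(w(-2), 4) - 38 = 13*(4 + 5/((-2*(4 - 2)))) - 38 = 13*(4 + 5/((-2*2))) - 38 = 13*(4 + 5/(-4)) - 38 = 13*(4 + 5*(-1/4)) - 38 = 13*(4 - 5/4) - 38 = 13*(11/4) - 38 = 143/4 - 38 = -9/4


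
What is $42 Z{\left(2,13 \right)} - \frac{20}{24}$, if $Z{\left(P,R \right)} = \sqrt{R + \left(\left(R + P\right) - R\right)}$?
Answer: $- \frac{5}{6} + 42 \sqrt{15} \approx 161.83$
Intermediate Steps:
$Z{\left(P,R \right)} = \sqrt{P + R}$ ($Z{\left(P,R \right)} = \sqrt{R + \left(\left(P + R\right) - R\right)} = \sqrt{R + P} = \sqrt{P + R}$)
$42 Z{\left(2,13 \right)} - \frac{20}{24} = 42 \sqrt{2 + 13} - \frac{20}{24} = 42 \sqrt{15} - \frac{5}{6} = - \frac{5}{6} + 42 \sqrt{15}$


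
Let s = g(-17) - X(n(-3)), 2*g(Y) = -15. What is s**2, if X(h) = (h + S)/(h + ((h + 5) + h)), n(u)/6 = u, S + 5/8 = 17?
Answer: 8720209/153664 ≈ 56.749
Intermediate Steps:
S = 131/8 (S = -5/8 + 17 = 131/8 ≈ 16.375)
g(Y) = -15/2 (g(Y) = (1/2)*(-15) = -15/2)
n(u) = 6*u
X(h) = (131/8 + h)/(5 + 3*h) (X(h) = (h + 131/8)/(h + ((h + 5) + h)) = (131/8 + h)/(h + ((5 + h) + h)) = (131/8 + h)/(h + (5 + 2*h)) = (131/8 + h)/(5 + 3*h))
s = -2953/392 (s = -15/2 - (131 + 8*(6*(-3)))/(8*(5 + 3*(6*(-3)))) = -15/2 - (131 + 8*(-18))/(8*(5 + 3*(-18))) = -15/2 - (131 - 144)/(8*(5 - 54)) = -15/2 - (-13)/(8*(-49)) = -15/2 - (-1)*(-13)/(8*49) = -15/2 - 1*13/392 = -15/2 - 13/392 = -2953/392 ≈ -7.5332)
s**2 = (-2953/392)**2 = 8720209/153664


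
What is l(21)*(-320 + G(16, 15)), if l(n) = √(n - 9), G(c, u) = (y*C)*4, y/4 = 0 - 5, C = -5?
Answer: 160*√3 ≈ 277.13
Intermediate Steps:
y = -20 (y = 4*(0 - 5) = 4*(-5) = -20)
G(c, u) = 400 (G(c, u) = -20*(-5)*4 = 100*4 = 400)
l(n) = √(-9 + n)
l(21)*(-320 + G(16, 15)) = √(-9 + 21)*(-320 + 400) = √12*80 = (2*√3)*80 = 160*√3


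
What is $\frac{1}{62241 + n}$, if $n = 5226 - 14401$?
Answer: $\frac{1}{53066} \approx 1.8844 \cdot 10^{-5}$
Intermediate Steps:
$n = -9175$
$\frac{1}{62241 + n} = \frac{1}{62241 - 9175} = \frac{1}{53066}$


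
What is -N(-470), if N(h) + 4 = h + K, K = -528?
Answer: 1002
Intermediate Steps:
N(h) = -532 + h (N(h) = -4 + (h - 528) = -4 + (-528 + h) = -532 + h)
-N(-470) = -(-532 - 470) = -1*(-1002) = 1002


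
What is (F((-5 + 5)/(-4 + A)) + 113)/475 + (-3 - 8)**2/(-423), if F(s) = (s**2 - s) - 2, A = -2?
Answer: -10522/200925 ≈ -0.052368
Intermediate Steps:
F(s) = -2 + s**2 - s
(F((-5 + 5)/(-4 + A)) + 113)/475 + (-3 - 8)**2/(-423) = ((-2 + ((-5 + 5)/(-4 - 2))**2 - (-5 + 5)/(-4 - 2)) + 113)/475 + (-3 - 8)**2/(-423) = ((-2 + (0/(-6))**2 - 0/(-6)) + 113)*(1/475) + (-11)**2*(-1/423) = ((-2 + (0*(-1/6))**2 - 0*(-1)/6) + 113)*(1/475) + 121*(-1/423) = ((-2 + 0**2 - 1*0) + 113)*(1/475) - 121/423 = ((-2 + 0 + 0) + 113)*(1/475) - 121/423 = (-2 + 113)*(1/475) - 121/423 = 111*(1/475) - 121/423 = 111/475 - 121/423 = -10522/200925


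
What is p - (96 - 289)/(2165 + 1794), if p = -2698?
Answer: -10681189/3959 ≈ -2698.0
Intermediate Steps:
p - (96 - 289)/(2165 + 1794) = -2698 - (96 - 289)/(2165 + 1794) = -2698 - (-193)/3959 = -2698 - 1*(-193/3959) = -2698 + 193/3959 = -10681189/3959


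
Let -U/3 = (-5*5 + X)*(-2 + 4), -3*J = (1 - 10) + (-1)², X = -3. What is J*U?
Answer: 448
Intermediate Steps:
J = 8/3 (J = -((1 - 10) + (-1)²)/3 = -(-9 + 1)/3 = -⅓*(-8) = 8/3 ≈ 2.6667)
U = 168 (U = -3*(-5*5 - 3)*(-2 + 4) = -3*(-25 - 3)*2 = -(-84)*2 = -3*(-56) = 168)
J*U = (8/3)*168 = 448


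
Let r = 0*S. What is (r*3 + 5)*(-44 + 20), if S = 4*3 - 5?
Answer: -120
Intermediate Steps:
S = 7 (S = 12 - 5 = 7)
r = 0 (r = 0*7 = 0)
(r*3 + 5)*(-44 + 20) = (0*3 + 5)*(-44 + 20) = (0 + 5)*(-24) = 5*(-24) = -120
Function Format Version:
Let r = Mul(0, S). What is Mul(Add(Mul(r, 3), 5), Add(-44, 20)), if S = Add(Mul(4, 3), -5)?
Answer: -120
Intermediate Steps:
S = 7 (S = Add(12, -5) = 7)
r = 0 (r = Mul(0, 7) = 0)
Mul(Add(Mul(r, 3), 5), Add(-44, 20)) = Mul(Add(Mul(0, 3), 5), Add(-44, 20)) = Mul(Add(0, 5), -24) = Mul(5, -24) = -120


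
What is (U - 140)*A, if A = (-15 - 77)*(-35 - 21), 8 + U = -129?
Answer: -1427104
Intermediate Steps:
U = -137 (U = -8 - 129 = -137)
A = 5152 (A = -92*(-56) = 5152)
(U - 140)*A = (-137 - 140)*5152 = -277*5152 = -1427104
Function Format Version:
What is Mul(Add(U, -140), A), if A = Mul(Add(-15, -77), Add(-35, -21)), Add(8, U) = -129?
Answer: -1427104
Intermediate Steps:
U = -137 (U = Add(-8, -129) = -137)
A = 5152 (A = Mul(-92, -56) = 5152)
Mul(Add(U, -140), A) = Mul(Add(-137, -140), 5152) = Mul(-277, 5152) = -1427104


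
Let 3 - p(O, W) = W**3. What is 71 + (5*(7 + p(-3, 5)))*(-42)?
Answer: 24221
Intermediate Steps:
p(O, W) = 3 - W**3
71 + (5*(7 + p(-3, 5)))*(-42) = 71 + (5*(7 + (3 - 1*5**3)))*(-42) = 71 + (5*(7 + (3 - 1*125)))*(-42) = 71 + (5*(7 + (3 - 125)))*(-42) = 71 + (5*(7 - 122))*(-42) = 71 + (5*(-115))*(-42) = 71 - 575*(-42) = 71 + 24150 = 24221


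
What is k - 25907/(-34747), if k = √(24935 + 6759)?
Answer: 25907/34747 + √31694 ≈ 178.77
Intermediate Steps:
k = √31694 ≈ 178.03
k - 25907/(-34747) = √31694 - 25907/(-34747) = √31694 - 25907*(-1)/34747 = √31694 - 1*(-25907/34747) = √31694 + 25907/34747 = 25907/34747 + √31694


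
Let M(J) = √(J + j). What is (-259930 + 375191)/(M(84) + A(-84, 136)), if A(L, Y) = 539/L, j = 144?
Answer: 106501164/26903 + 33195168*√57/26903 ≈ 13274.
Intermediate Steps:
M(J) = √(144 + J) (M(J) = √(J + 144) = √(144 + J))
(-259930 + 375191)/(M(84) + A(-84, 136)) = (-259930 + 375191)/(√(144 + 84) + 539/(-84)) = 115261/(√228 + 539*(-1/84)) = 115261/(2*√57 - 77/12) = 115261/(-77/12 + 2*√57)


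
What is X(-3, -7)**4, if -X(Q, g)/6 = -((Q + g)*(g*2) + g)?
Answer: 405519334416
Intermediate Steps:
X(Q, g) = 6*g + 12*g*(Q + g) (X(Q, g) = -(-6)*((Q + g)*(g*2) + g) = -(-6)*((Q + g)*(2*g) + g) = -(-6)*(2*g*(Q + g) + g) = -(-6)*(g + 2*g*(Q + g)) = -6*(-g - 2*g*(Q + g)) = 6*g + 12*g*(Q + g))
X(-3, -7)**4 = (6*(-7)*(1 + 2*(-3) + 2*(-7)))**4 = (6*(-7)*(1 - 6 - 14))**4 = (6*(-7)*(-19))**4 = 798**4 = 405519334416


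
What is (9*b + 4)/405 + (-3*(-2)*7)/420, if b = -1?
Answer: 71/810 ≈ 0.087654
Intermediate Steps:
(9*b + 4)/405 + (-3*(-2)*7)/420 = (9*(-1) + 4)/405 + (-3*(-2)*7)/420 = (-9 + 4)*(1/405) + (6*7)*(1/420) = -5*1/405 + 42*(1/420) = -1/81 + 1/10 = 71/810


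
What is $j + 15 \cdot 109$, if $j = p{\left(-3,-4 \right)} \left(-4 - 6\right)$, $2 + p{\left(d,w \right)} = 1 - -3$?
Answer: $1615$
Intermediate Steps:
$p{\left(d,w \right)} = 2$ ($p{\left(d,w \right)} = -2 + \left(1 - -3\right) = -2 + \left(1 + 3\right) = -2 + 4 = 2$)
$j = -20$ ($j = 2 \left(-4 - 6\right) = 2 \left(-10\right) = -20$)
$j + 15 \cdot 109 = -20 + 15 \cdot 109 = -20 + 1635 = 1615$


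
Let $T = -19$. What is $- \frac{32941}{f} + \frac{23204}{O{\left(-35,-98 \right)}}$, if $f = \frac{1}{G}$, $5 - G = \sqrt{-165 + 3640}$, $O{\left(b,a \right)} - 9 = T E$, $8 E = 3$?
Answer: $- \frac{2284943}{15} + 164705 \sqrt{139} \approx 1.7895 \cdot 10^{6}$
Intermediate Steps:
$E = \frac{3}{8}$ ($E = \frac{1}{8} \cdot 3 = \frac{3}{8} \approx 0.375$)
$O{\left(b,a \right)} = \frac{15}{8}$ ($O{\left(b,a \right)} = 9 - \frac{57}{8} = \frac{15}{8}$)
$G = 5 - 5 \sqrt{139}$ ($G = 5 - \sqrt{-165 + 3640} = 5 - \sqrt{3475} = 5 - 5 \sqrt{139} \approx -53.949$)
$f = \frac{1}{5 - 5 \sqrt{139}} \approx -0.018536$
$- \frac{32941}{f} + \frac{23204}{O{\left(-35,-98 \right)}} = - \frac{32941}{- \frac{1}{690} - \frac{\sqrt{139}}{690}} + \frac{23204}{\frac{15}{8}} = - \frac{32941}{- \frac{1}{690} - \frac{\sqrt{139}}{690}} + 23204 \cdot \frac{8}{15} = - \frac{32941}{- \frac{1}{690} - \frac{\sqrt{139}}{690}} + \frac{185632}{15} = \frac{185632}{15} - \frac{32941}{- \frac{1}{690} - \frac{\sqrt{139}}{690}}$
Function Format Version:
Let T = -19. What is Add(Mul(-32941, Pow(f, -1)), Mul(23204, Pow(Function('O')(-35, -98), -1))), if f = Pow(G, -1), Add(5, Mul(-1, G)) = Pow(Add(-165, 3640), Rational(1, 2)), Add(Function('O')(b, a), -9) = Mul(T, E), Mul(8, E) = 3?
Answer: Add(Rational(-2284943, 15), Mul(164705, Pow(139, Rational(1, 2)))) ≈ 1.7895e+6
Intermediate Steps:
E = Rational(3, 8) (E = Mul(Rational(1, 8), 3) = Rational(3, 8) ≈ 0.37500)
Function('O')(b, a) = Rational(15, 8) (Function('O')(b, a) = Add(9, Mul(-19, Rational(3, 8))) = Add(9, Rational(-57, 8)) = Rational(15, 8))
G = Add(5, Mul(-5, Pow(139, Rational(1, 2)))) (G = Add(5, Mul(-1, Pow(Add(-165, 3640), Rational(1, 2)))) = Add(5, Mul(-1, Pow(3475, Rational(1, 2)))) = Add(5, Mul(-1, Mul(5, Pow(139, Rational(1, 2))))) = Add(5, Mul(-5, Pow(139, Rational(1, 2)))) ≈ -53.949)
f = Pow(Add(5, Mul(-5, Pow(139, Rational(1, 2)))), -1) ≈ -0.018536
Add(Mul(-32941, Pow(f, -1)), Mul(23204, Pow(Function('O')(-35, -98), -1))) = Add(Mul(-32941, Pow(Add(Rational(-1, 690), Mul(Rational(-1, 690), Pow(139, Rational(1, 2)))), -1)), Mul(23204, Pow(Rational(15, 8), -1))) = Add(Mul(-32941, Pow(Add(Rational(-1, 690), Mul(Rational(-1, 690), Pow(139, Rational(1, 2)))), -1)), Mul(23204, Rational(8, 15))) = Add(Mul(-32941, Pow(Add(Rational(-1, 690), Mul(Rational(-1, 690), Pow(139, Rational(1, 2)))), -1)), Rational(185632, 15)) = Add(Rational(185632, 15), Mul(-32941, Pow(Add(Rational(-1, 690), Mul(Rational(-1, 690), Pow(139, Rational(1, 2)))), -1)))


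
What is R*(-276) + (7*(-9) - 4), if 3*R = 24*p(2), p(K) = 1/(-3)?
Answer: 669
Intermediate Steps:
p(K) = -1/3
R = -8/3 (R = (24*(-1/3))/3 = (1/3)*(-8) = -8/3 ≈ -2.6667)
R*(-276) + (7*(-9) - 4) = -8/3*(-276) + (7*(-9) - 4) = 736 + (-63 - 4) = 736 - 67 = 669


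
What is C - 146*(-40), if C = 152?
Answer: 5992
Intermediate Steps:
C - 146*(-40) = 152 - 146*(-40) = 152 + 5840 = 5992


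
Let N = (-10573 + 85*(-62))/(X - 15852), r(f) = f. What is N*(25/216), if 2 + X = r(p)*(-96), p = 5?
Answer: 132025/1176048 ≈ 0.11226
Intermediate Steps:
X = -482 (X = -2 + 5*(-96) = -2 - 480 = -482)
N = 15843/16334 (N = (-10573 + 85*(-62))/(-482 - 15852) = (-10573 - 5270)/(-16334) = -15843*(-1/16334) = 15843/16334 ≈ 0.96994)
N*(25/216) = 15843*(25/216)/16334 = 15843*(25*(1/216))/16334 = (15843/16334)*(25/216) = 132025/1176048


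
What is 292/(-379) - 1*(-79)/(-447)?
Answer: -160465/169413 ≈ -0.94718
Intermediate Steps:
292/(-379) - 1*(-79)/(-447) = 292*(-1/379) + 79*(-1/447) = -292/379 - 79/447 = -160465/169413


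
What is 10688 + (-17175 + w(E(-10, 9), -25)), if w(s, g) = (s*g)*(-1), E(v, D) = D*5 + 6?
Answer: -5212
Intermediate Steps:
E(v, D) = 6 + 5*D (E(v, D) = 5*D + 6 = 6 + 5*D)
w(s, g) = -g*s (w(s, g) = (g*s)*(-1) = -g*s)
10688 + (-17175 + w(E(-10, 9), -25)) = 10688 + (-17175 - 1*(-25)*(6 + 5*9)) = 10688 + (-17175 - 1*(-25)*(6 + 45)) = 10688 + (-17175 - 1*(-25)*51) = 10688 + (-17175 + 1275) = 10688 - 15900 = -5212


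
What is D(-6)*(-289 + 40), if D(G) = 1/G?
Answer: 83/2 ≈ 41.500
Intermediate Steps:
D(-6)*(-289 + 40) = (-289 + 40)/(-6) = -1/6*(-249) = 83/2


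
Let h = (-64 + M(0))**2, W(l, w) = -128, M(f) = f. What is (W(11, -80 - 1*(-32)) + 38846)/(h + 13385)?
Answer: 12906/5827 ≈ 2.2149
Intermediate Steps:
h = 4096 (h = (-64 + 0)**2 = (-64)**2 = 4096)
(W(11, -80 - 1*(-32)) + 38846)/(h + 13385) = (-128 + 38846)/(4096 + 13385) = 38718/17481 = 38718*(1/17481) = 12906/5827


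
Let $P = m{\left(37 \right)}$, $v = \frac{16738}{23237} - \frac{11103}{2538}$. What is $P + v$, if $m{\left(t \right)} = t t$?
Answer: $\frac{26840649449}{19658502} \approx 1365.3$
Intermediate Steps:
$v = - \frac{71839789}{19658502}$ ($v = 16738 \cdot \frac{1}{23237} - \frac{3701}{846} = \frac{16738}{23237} - \frac{3701}{846} = - \frac{71839789}{19658502} \approx -3.6544$)
$m{\left(t \right)} = t^{2}$
$P = 1369$ ($P = 37^{2} = 1369$)
$P + v = 1369 - \frac{71839789}{19658502} = \frac{26840649449}{19658502}$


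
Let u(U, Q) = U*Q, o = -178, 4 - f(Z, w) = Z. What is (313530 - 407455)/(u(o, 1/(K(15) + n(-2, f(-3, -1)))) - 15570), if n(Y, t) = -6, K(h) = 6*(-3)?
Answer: 1127100/186751 ≈ 6.0353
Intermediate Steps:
f(Z, w) = 4 - Z
K(h) = -18
u(U, Q) = Q*U
(313530 - 407455)/(u(o, 1/(K(15) + n(-2, f(-3, -1)))) - 15570) = (313530 - 407455)/(-178/(-18 - 6) - 15570) = -93925/(-178/(-24) - 15570) = -93925/(-1/24*(-178) - 15570) = -93925/(89/12 - 15570) = -93925/(-186751/12) = -93925*(-12/186751) = 1127100/186751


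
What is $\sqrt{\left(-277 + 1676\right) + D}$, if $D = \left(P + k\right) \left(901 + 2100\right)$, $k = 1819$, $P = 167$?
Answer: $\sqrt{5961385} \approx 2441.6$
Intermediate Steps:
$D = 5959986$ ($D = \left(167 + 1819\right) \left(901 + 2100\right) = 1986 \cdot 3001 = 5959986$)
$\sqrt{\left(-277 + 1676\right) + D} = \sqrt{\left(-277 + 1676\right) + 5959986} = \sqrt{1399 + 5959986} = \sqrt{5961385}$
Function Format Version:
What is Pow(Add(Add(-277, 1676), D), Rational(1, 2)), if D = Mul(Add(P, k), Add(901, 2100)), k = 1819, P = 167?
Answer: Pow(5961385, Rational(1, 2)) ≈ 2441.6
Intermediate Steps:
D = 5959986 (D = Mul(Add(167, 1819), Add(901, 2100)) = Mul(1986, 3001) = 5959986)
Pow(Add(Add(-277, 1676), D), Rational(1, 2)) = Pow(Add(Add(-277, 1676), 5959986), Rational(1, 2)) = Pow(Add(1399, 5959986), Rational(1, 2)) = Pow(5961385, Rational(1, 2))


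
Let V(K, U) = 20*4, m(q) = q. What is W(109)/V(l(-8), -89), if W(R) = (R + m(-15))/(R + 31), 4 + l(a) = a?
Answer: 47/5600 ≈ 0.0083929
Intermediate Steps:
l(a) = -4 + a
V(K, U) = 80
W(R) = (-15 + R)/(31 + R) (W(R) = (R - 15)/(R + 31) = (-15 + R)/(31 + R))
W(109)/V(l(-8), -89) = ((-15 + 109)/(31 + 109))/80 = (94/140)*(1/80) = ((1/140)*94)*(1/80) = (47/70)*(1/80) = 47/5600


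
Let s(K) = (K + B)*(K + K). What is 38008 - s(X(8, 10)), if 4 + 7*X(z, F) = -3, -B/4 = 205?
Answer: 36366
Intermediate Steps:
B = -820 (B = -4*205 = -820)
X(z, F) = -1 (X(z, F) = -4/7 + (1/7)*(-3) = -4/7 - 3/7 = -1)
s(K) = 2*K*(-820 + K) (s(K) = (K - 820)*(K + K) = (-820 + K)*(2*K) = 2*K*(-820 + K))
38008 - s(X(8, 10)) = 38008 - 2*(-1)*(-820 - 1) = 38008 - 2*(-1)*(-821) = 38008 - 1*1642 = 38008 - 1642 = 36366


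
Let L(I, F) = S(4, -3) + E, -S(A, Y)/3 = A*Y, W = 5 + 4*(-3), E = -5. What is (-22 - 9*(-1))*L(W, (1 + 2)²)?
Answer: -403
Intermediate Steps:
W = -7 (W = 5 - 12 = -7)
S(A, Y) = -3*A*Y
L(I, F) = 31 (L(I, F) = -3*4*(-3) - 5 = 36 - 5 = 31)
(-22 - 9*(-1))*L(W, (1 + 2)²) = (-22 - 9*(-1))*31 = (-22 + 9)*31 = -13*31 = -403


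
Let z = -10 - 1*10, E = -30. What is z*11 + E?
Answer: -250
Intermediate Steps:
z = -20 (z = -10 - 10 = -20)
z*11 + E = -20*11 - 30 = -220 - 30 = -250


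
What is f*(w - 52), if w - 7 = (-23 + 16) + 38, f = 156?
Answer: -2184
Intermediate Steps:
w = 38 (w = 7 + ((-23 + 16) + 38) = 7 + (-7 + 38) = 7 + 31 = 38)
f*(w - 52) = 156*(38 - 52) = 156*(-14) = -2184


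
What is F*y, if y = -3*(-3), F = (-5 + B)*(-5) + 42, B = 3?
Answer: 468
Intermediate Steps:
F = 52 (F = (-5 + 3)*(-5) + 42 = -2*(-5) + 42 = 10 + 42 = 52)
y = 9
F*y = 52*9 = 468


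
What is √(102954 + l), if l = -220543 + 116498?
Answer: I*√1091 ≈ 33.03*I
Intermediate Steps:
l = -104045
√(102954 + l) = √(102954 - 104045) = √(-1091) = I*√1091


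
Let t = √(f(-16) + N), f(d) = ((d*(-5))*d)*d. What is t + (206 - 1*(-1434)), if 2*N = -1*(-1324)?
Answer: 1640 + 31*√22 ≈ 1785.4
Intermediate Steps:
N = 662 (N = (-1*(-1324))/2 = (½)*1324 = 662)
f(d) = -5*d³ (f(d) = ((-5*d)*d)*d = (-5*d²)*d = -5*d³)
t = 31*√22 (t = √(-5*(-16)³ + 662) = √(-5*(-4096) + 662) = √(20480 + 662) = √21142 = 31*√22 ≈ 145.40)
t + (206 - 1*(-1434)) = 31*√22 + (206 - 1*(-1434)) = 31*√22 + (206 + 1434) = 31*√22 + 1640 = 1640 + 31*√22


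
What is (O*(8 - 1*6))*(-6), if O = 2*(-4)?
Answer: 96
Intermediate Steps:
O = -8
(O*(8 - 1*6))*(-6) = -8*(8 - 1*6)*(-6) = -8*(8 - 6)*(-6) = -8*2*(-6) = -16*(-6) = 96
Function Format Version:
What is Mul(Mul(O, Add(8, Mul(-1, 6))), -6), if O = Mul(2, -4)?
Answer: 96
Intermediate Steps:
O = -8
Mul(Mul(O, Add(8, Mul(-1, 6))), -6) = Mul(Mul(-8, Add(8, Mul(-1, 6))), -6) = Mul(Mul(-8, Add(8, -6)), -6) = Mul(Mul(-8, 2), -6) = Mul(-16, -6) = 96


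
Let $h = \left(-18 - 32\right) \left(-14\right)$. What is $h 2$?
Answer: $1400$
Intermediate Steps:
$h = 700$ ($h = \left(-50\right) \left(-14\right) = 700$)
$h 2 = 700 \cdot 2 = 1400$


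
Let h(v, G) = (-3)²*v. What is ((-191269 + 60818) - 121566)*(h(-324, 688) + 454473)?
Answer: -113800040469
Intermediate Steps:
h(v, G) = 9*v
((-191269 + 60818) - 121566)*(h(-324, 688) + 454473) = ((-191269 + 60818) - 121566)*(9*(-324) + 454473) = (-130451 - 121566)*(-2916 + 454473) = -252017*451557 = -113800040469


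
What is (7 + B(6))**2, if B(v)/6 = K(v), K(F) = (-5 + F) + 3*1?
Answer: 961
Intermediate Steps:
K(F) = -2 + F (K(F) = (-5 + F) + 3 = -2 + F)
B(v) = -12 + 6*v (B(v) = 6*(-2 + v) = -12 + 6*v)
(7 + B(6))**2 = (7 + (-12 + 6*6))**2 = (7 + (-12 + 36))**2 = (7 + 24)**2 = 31**2 = 961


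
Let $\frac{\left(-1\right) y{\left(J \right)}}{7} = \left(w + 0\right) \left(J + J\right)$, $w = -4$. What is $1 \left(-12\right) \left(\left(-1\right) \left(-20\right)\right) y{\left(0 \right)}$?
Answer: $0$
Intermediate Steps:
$y{\left(J \right)} = 56 J$ ($y{\left(J \right)} = - 7 \left(-4 + 0\right) \left(J + J\right) = - 7 \left(- 4 \cdot 2 J\right) = - 7 \left(- 8 J\right) = 56 J$)
$1 \left(-12\right) \left(\left(-1\right) \left(-20\right)\right) y{\left(0 \right)} = 1 \left(-12\right) \left(\left(-1\right) \left(-20\right)\right) 56 \cdot 0 = \left(-12\right) 20 \cdot 0 = \left(-240\right) 0 = 0$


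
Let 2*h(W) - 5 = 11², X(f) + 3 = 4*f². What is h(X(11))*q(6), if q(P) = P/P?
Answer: 63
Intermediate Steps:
X(f) = -3 + 4*f²
h(W) = 63 (h(W) = 5/2 + (½)*11² = 5/2 + (½)*121 = 5/2 + 121/2 = 63)
q(P) = 1
h(X(11))*q(6) = 63*1 = 63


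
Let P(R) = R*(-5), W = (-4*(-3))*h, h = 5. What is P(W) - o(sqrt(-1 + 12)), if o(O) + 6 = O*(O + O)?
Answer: -316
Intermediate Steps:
W = 60 (W = -4*(-3)*5 = 12*5 = 60)
o(O) = -6 + 2*O**2 (o(O) = -6 + O*(O + O) = -6 + O*(2*O) = -6 + 2*O**2)
P(R) = -5*R
P(W) - o(sqrt(-1 + 12)) = -5*60 - (-6 + 2*(sqrt(-1 + 12))**2) = -300 - (-6 + 2*(sqrt(11))**2) = -300 - (-6 + 2*11) = -300 - (-6 + 22) = -300 - 1*16 = -300 - 16 = -316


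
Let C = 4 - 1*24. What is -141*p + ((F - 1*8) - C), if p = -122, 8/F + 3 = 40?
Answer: 636926/37 ≈ 17214.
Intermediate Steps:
F = 8/37 (F = 8/(-3 + 40) = 8/37 ≈ 0.21622)
C = -20 (C = 4 - 24 = -20)
-141*p + ((F - 1*8) - C) = -141*(-122) + ((8/37 - 1*8) - 1*(-20)) = 17202 + ((8/37 - 8) + 20) = 17202 + (-288/37 + 20) = 17202 + 452/37 = 636926/37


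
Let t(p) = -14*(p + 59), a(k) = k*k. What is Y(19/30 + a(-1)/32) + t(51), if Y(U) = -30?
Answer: -1570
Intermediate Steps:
a(k) = k²
t(p) = -826 - 14*p (t(p) = -14*(59 + p) = -826 - 14*p)
Y(19/30 + a(-1)/32) + t(51) = -30 + (-826 - 14*51) = -30 + (-826 - 714) = -30 - 1540 = -1570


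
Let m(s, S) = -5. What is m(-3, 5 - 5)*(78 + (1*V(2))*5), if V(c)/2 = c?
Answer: -490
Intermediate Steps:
V(c) = 2*c
m(-3, 5 - 5)*(78 + (1*V(2))*5) = -5*(78 + (1*(2*2))*5) = -5*(78 + (1*4)*5) = -5*(78 + 4*5) = -5*(78 + 20) = -5*98 = -490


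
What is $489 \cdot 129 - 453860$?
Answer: $-390779$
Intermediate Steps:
$489 \cdot 129 - 453860 = 63081 - 453860 = -390779$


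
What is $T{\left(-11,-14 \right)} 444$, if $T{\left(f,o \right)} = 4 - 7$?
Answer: $-1332$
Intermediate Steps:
$T{\left(f,o \right)} = -3$
$T{\left(-11,-14 \right)} 444 = \left(-3\right) 444 = -1332$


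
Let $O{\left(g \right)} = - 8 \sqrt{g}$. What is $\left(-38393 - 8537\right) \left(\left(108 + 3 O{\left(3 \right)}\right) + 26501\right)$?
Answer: $-1248760370 + 1126320 \sqrt{3} \approx -1.2468 \cdot 10^{9}$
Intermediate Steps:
$\left(-38393 - 8537\right) \left(\left(108 + 3 O{\left(3 \right)}\right) + 26501\right) = \left(-38393 - 8537\right) \left(\left(108 + 3 \left(- 8 \sqrt{3}\right)\right) + 26501\right) = - 46930 \left(\left(108 - 24 \sqrt{3}\right) + 26501\right) = - 46930 \left(26609 - 24 \sqrt{3}\right) = -1248760370 + 1126320 \sqrt{3}$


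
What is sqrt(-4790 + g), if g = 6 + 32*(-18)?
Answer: 4*I*sqrt(335) ≈ 73.212*I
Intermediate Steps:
g = -570 (g = 6 - 576 = -570)
sqrt(-4790 + g) = sqrt(-4790 - 570) = sqrt(-5360) = 4*I*sqrt(335)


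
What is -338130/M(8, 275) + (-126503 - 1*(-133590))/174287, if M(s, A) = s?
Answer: -1550831753/36692 ≈ -42266.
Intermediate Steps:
-338130/M(8, 275) + (-126503 - 1*(-133590))/174287 = -338130/8 + (-126503 - 1*(-133590))/174287 = -338130*⅛ + (-126503 + 133590)*(1/174287) = -169065/4 + 7087*(1/174287) = -169065/4 + 373/9173 = -1550831753/36692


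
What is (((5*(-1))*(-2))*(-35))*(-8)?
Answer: 2800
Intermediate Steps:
(((5*(-1))*(-2))*(-35))*(-8) = (-5*(-2)*(-35))*(-8) = (10*(-35))*(-8) = -350*(-8) = 2800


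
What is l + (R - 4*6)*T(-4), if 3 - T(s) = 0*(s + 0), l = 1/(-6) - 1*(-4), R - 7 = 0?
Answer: -283/6 ≈ -47.167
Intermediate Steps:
R = 7 (R = 7 + 0 = 7)
l = 23/6 (l = -1/6 + 4 = 23/6 ≈ 3.8333)
T(s) = 3 (T(s) = 3 - 0*(s + 0) = 3 - 0*s = 3 - 1*0 = 3 + 0 = 3)
l + (R - 4*6)*T(-4) = 23/6 + (7 - 4*6)*3 = 23/6 + (7 - 24)*3 = 23/6 - 17*3 = 23/6 - 51 = -283/6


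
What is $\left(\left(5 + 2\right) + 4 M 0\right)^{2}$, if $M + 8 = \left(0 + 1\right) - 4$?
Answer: $49$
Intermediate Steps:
$M = -11$ ($M = -8 + \left(\left(0 + 1\right) - 4\right) = -8 + \left(1 - 4\right) = -8 - 3 = -11$)
$\left(\left(5 + 2\right) + 4 M 0\right)^{2} = \left(\left(5 + 2\right) + 4 \left(-11\right) 0\right)^{2} = \left(7 - 0\right)^{2} = \left(7 + 0\right)^{2} = 7^{2} = 49$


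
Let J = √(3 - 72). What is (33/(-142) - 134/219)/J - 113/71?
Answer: -113/71 + 26255*I*√69/2145762 ≈ -1.5915 + 0.10164*I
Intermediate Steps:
J = I*√69 (J = √(-69) = I*√69 ≈ 8.3066*I)
(33/(-142) - 134/219)/J - 113/71 = (33/(-142) - 134/219)/((I*√69)) - 113/71 = (33*(-1/142) - 134*1/219)*(-I*√69/69) - 113*1/71 = (-33/142 - 134/219)*(-I*√69/69) - 113/71 = -(-26255)*I*√69/2145762 - 113/71 = 26255*I*√69/2145762 - 113/71 = -113/71 + 26255*I*√69/2145762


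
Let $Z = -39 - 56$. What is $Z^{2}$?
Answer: $9025$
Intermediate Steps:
$Z = -95$
$Z^{2} = \left(-95\right)^{2} = 9025$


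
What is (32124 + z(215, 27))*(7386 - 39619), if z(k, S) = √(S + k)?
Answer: -1035452892 - 354563*√2 ≈ -1.0360e+9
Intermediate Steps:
(32124 + z(215, 27))*(7386 - 39619) = (32124 + √(27 + 215))*(7386 - 39619) = (32124 + √242)*(-32233) = (32124 + 11*√2)*(-32233) = -1035452892 - 354563*√2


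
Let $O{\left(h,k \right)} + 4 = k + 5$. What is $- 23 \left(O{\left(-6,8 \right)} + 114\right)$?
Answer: $-2829$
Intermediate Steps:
$O{\left(h,k \right)} = 1 + k$ ($O{\left(h,k \right)} = -4 + \left(k + 5\right) = -4 + \left(5 + k\right) = 1 + k$)
$- 23 \left(O{\left(-6,8 \right)} + 114\right) = - 23 \left(\left(1 + 8\right) + 114\right) = - 23 \left(9 + 114\right) = \left(-23\right) 123 = -2829$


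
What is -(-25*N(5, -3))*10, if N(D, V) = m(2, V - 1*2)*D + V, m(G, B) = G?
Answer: 1750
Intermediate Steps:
N(D, V) = V + 2*D (N(D, V) = 2*D + V = V + 2*D)
-(-25*N(5, -3))*10 = -(-25*(-3 + 2*5))*10 = -(-25*(-3 + 10))*10 = -(-25*7)*10 = -(-175)*10 = -1*(-1750) = 1750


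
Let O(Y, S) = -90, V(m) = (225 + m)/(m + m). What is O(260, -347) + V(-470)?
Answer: -16871/188 ≈ -89.739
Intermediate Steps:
V(m) = (225 + m)/(2*m) (V(m) = (225 + m)/((2*m)) = (225 + m)*(1/(2*m)) = (225 + m)/(2*m))
O(260, -347) + V(-470) = -90 + (½)*(225 - 470)/(-470) = -90 + (½)*(-1/470)*(-245) = -90 + 49/188 = -16871/188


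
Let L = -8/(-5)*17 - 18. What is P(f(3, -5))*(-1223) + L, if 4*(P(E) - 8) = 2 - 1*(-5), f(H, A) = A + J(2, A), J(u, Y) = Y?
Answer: -238301/20 ≈ -11915.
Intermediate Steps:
f(H, A) = 2*A (f(H, A) = A + A = 2*A)
P(E) = 39/4 (P(E) = 8 + (2 - 1*(-5))/4 = 8 + (2 + 5)/4 = 8 + (¼)*7 = 8 + 7/4 = 39/4)
L = 46/5 (L = -8*(-⅕)*17 - 18 = (8/5)*17 - 18 = 136/5 - 18 = 46/5 ≈ 9.2000)
P(f(3, -5))*(-1223) + L = (39/4)*(-1223) + 46/5 = -47697/4 + 46/5 = -238301/20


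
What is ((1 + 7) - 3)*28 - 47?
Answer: 93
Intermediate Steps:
((1 + 7) - 3)*28 - 47 = (8 - 3)*28 - 47 = 5*28 - 47 = 140 - 47 = 93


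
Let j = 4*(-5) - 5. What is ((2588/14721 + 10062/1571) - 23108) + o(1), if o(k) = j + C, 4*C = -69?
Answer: -2140945959491/92506764 ≈ -23144.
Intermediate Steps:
C = -69/4 (C = (¼)*(-69) = -69/4 ≈ -17.250)
j = -25 (j = -20 - 5 = -25)
o(k) = -169/4 (o(k) = -25 - 69/4 = -169/4)
((2588/14721 + 10062/1571) - 23108) + o(1) = ((2588/14721 + 10062/1571) - 23108) - 169/4 = (152188450/23126691 - 23108) - 169/4 = -534259387178/23126691 - 169/4 = -2140945959491/92506764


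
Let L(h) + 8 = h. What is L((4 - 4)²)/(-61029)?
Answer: 8/61029 ≈ 0.00013109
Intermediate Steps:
L(h) = -8 + h
L((4 - 4)²)/(-61029) = (-8 + (4 - 4)²)/(-61029) = (-8 + 0²)*(-1/61029) = (-8 + 0)*(-1/61029) = -8*(-1/61029) = 8/61029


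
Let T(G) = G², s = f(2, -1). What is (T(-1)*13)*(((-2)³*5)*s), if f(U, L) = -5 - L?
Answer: 2080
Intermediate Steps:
s = -4 (s = -5 - 1*(-1) = -5 + 1 = -4)
(T(-1)*13)*(((-2)³*5)*s) = ((-1)²*13)*(((-2)³*5)*(-4)) = (1*13)*(-8*5*(-4)) = 13*(-40*(-4)) = 13*160 = 2080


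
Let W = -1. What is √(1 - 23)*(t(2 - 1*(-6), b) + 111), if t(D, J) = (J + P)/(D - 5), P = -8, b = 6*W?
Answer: 319*I*√22/3 ≈ 498.75*I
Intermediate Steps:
b = -6 (b = 6*(-1) = -6)
t(D, J) = (-8 + J)/(-5 + D) (t(D, J) = (J - 8)/(D - 5) = (-8 + J)/(-5 + D))
√(1 - 23)*(t(2 - 1*(-6), b) + 111) = √(1 - 23)*((-8 - 6)/(-5 + (2 - 1*(-6))) + 111) = √(-22)*(-14/(-5 + (2 + 6)) + 111) = (I*√22)*(-14/(-5 + 8) + 111) = (I*√22)*(-14/3 + 111) = (I*√22)*(319/3) = 319*I*√22/3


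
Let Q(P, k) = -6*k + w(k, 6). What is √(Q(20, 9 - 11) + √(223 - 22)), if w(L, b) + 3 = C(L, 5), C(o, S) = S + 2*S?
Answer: √(24 + √201) ≈ 6.1788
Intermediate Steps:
C(o, S) = 3*S
w(L, b) = 12 (w(L, b) = -3 + 3*5 = -3 + 15 = 12)
Q(P, k) = 12 - 6*k (Q(P, k) = -6*k + 12 = 12 - 6*k)
√(Q(20, 9 - 11) + √(223 - 22)) = √((12 - 6*(9 - 11)) + √(223 - 22)) = √((12 - 6*(-2)) + √201) = √((12 + 12) + √201) = √(24 + √201)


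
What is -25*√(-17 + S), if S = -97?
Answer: -25*I*√114 ≈ -266.93*I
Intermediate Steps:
-25*√(-17 + S) = -25*√(-17 - 97) = -25*I*√114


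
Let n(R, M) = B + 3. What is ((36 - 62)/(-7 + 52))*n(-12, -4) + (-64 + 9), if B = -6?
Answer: -799/15 ≈ -53.267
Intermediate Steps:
n(R, M) = -3 (n(R, M) = -6 + 3 = -3)
((36 - 62)/(-7 + 52))*n(-12, -4) + (-64 + 9) = ((36 - 62)/(-7 + 52))*(-3) + (-64 + 9) = -26/45*(-3) - 55 = 26/15 - 55 = -799/15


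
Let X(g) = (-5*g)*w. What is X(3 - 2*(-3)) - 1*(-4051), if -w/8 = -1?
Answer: 3691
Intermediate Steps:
w = 8 (w = -8*(-1) = 8)
X(g) = -40*g (X(g) = -5*g*8 = -40*g)
X(3 - 2*(-3)) - 1*(-4051) = -40*(3 - 2*(-3)) - 1*(-4051) = -40*(3 + 6) + 4051 = -40*9 + 4051 = -360 + 4051 = 3691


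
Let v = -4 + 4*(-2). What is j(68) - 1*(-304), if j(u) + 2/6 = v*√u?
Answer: 911/3 - 24*√17 ≈ 204.71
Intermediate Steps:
v = -12 (v = -4 - 8 = -12)
j(u) = -⅓ - 12*√u
j(68) - 1*(-304) = (-⅓ - 24*√17) - 1*(-304) = (-⅓ - 24*√17) + 304 = 911/3 - 24*√17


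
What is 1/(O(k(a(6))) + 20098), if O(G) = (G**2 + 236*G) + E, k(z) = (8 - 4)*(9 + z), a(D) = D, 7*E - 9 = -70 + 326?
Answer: 7/265271 ≈ 2.6388e-5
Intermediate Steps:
E = 265/7 (E = 9/7 + (-70 + 326)/7 = 9/7 + (1/7)*256 = 9/7 + 256/7 = 265/7 ≈ 37.857)
k(z) = 36 + 4*z (k(z) = 4*(9 + z) = 36 + 4*z)
O(G) = 265/7 + G**2 + 236*G (O(G) = (G**2 + 236*G) + 265/7 = 265/7 + G**2 + 236*G)
1/(O(k(a(6))) + 20098) = 1/((265/7 + (36 + 4*6)**2 + 236*(36 + 4*6)) + 20098) = 1/((265/7 + (36 + 24)**2 + 236*(36 + 24)) + 20098) = 1/((265/7 + 60**2 + 236*60) + 20098) = 1/((265/7 + 3600 + 14160) + 20098) = 1/(124585/7 + 20098) = 1/(265271/7) = 7/265271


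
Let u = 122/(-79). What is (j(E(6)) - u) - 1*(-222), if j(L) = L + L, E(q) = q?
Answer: 18608/79 ≈ 235.54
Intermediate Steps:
u = -122/79 (u = 122*(-1/79) = -122/79 ≈ -1.5443)
j(L) = 2*L
(j(E(6)) - u) - 1*(-222) = (2*6 - 1*(-122/79)) - 1*(-222) = (12 + 122/79) + 222 = 1070/79 + 222 = 18608/79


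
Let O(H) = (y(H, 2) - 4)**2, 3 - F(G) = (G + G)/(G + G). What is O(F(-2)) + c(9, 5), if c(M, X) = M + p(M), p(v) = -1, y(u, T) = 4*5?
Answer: 264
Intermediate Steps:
y(u, T) = 20
c(M, X) = -1 + M (c(M, X) = M - 1 = -1 + M)
F(G) = 2 (F(G) = 3 - (G + G)/(G + G) = 3 - 2*G/(2*G) = 3 - 2*G*1/(2*G) = 3 - 1*1 = 3 - 1 = 2)
O(H) = 256 (O(H) = (20 - 4)**2 = 16**2 = 256)
O(F(-2)) + c(9, 5) = 256 + (-1 + 9) = 256 + 8 = 264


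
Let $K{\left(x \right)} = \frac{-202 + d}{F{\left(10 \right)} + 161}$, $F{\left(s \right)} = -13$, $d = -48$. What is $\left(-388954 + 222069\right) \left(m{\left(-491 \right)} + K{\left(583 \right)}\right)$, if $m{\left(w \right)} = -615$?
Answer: $\frac{7615796975}{74} \approx 1.0292 \cdot 10^{8}$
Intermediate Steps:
$K{\left(x \right)} = - \frac{125}{74}$ ($K{\left(x \right)} = \frac{-202 - 48}{-13 + 161} = - \frac{250}{148} = \left(-250\right) \frac{1}{148} = - \frac{125}{74}$)
$\left(-388954 + 222069\right) \left(m{\left(-491 \right)} + K{\left(583 \right)}\right) = \left(-388954 + 222069\right) \left(-615 - \frac{125}{74}\right) = \left(-166885\right) \left(- \frac{45635}{74}\right) = \frac{7615796975}{74}$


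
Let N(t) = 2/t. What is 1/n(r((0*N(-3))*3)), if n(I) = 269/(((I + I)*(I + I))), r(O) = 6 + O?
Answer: 144/269 ≈ 0.53532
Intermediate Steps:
n(I) = 269/(4*I²) (n(I) = 269/(((2*I)*(2*I))) = 269/((4*I²)) = 269*(1/(4*I²)) = 269/(4*I²))
1/n(r((0*N(-3))*3)) = 1/(269/(4*(6 + (0*(2/(-3)))*3)²)) = 1/(269/(4*(6 + (0*(2*(-⅓)))*3)²)) = 1/(269/(4*(6 + (0*(-⅔))*3)²)) = 1/(269/(4*(6 + 0*3)²)) = 1/(269/(4*(6 + 0)²)) = 1/((269/4)/6²) = 1/((269/4)*(1/36)) = 1/(269/144) = 144/269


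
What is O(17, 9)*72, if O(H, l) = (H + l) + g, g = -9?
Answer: 1224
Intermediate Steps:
O(H, l) = -9 + H + l (O(H, l) = (H + l) - 9 = -9 + H + l)
O(17, 9)*72 = (-9 + 17 + 9)*72 = 17*72 = 1224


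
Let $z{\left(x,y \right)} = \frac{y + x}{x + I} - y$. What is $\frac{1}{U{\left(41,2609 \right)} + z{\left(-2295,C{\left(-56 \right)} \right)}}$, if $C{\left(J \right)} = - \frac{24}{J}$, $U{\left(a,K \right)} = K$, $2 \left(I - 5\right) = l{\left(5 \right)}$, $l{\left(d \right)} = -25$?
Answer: $\frac{10745}{28039808} \approx 0.00038321$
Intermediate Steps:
$I = - \frac{15}{2}$ ($I = 5 + \frac{1}{2} \left(-25\right) = 5 - \frac{25}{2} = - \frac{15}{2} \approx -7.5$)
$z{\left(x,y \right)} = - y + \frac{x + y}{- \frac{15}{2} + x}$ ($z{\left(x,y \right)} = \frac{y + x}{x - \frac{15}{2}} - y = \frac{x + y}{- \frac{15}{2} + x} - y = - y + \frac{x + y}{- \frac{15}{2} + x}$)
$\frac{1}{U{\left(41,2609 \right)} + z{\left(-2295,C{\left(-56 \right)} \right)}} = \frac{1}{2609 + \frac{2 \left(-2295\right) + 17 \left(- \frac{24}{-56}\right) - - 4590 \left(- \frac{24}{-56}\right)}{-15 + 2 \left(-2295\right)}} = \frac{1}{2609 + \frac{-4590 + 17 \left(\left(-24\right) \left(- \frac{1}{56}\right)\right) - - 4590 \left(\left(-24\right) \left(- \frac{1}{56}\right)\right)}{-15 - 4590}} = \frac{1}{2609 + \frac{-4590 + 17 \cdot \frac{3}{7} - \left(-4590\right) \frac{3}{7}}{-4605}} = \frac{1}{2609 - \frac{-4590 + \frac{51}{7} + \frac{13770}{7}}{4605}} = \frac{1}{2609 - - \frac{6103}{10745}} = \frac{1}{2609 + \frac{6103}{10745}} = \frac{1}{\frac{28039808}{10745}} = \frac{10745}{28039808}$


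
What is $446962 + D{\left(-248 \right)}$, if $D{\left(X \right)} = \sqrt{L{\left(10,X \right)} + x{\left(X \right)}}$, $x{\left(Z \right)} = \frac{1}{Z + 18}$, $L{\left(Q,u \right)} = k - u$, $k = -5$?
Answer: $446962 + \frac{\sqrt{12854470}}{230} \approx 4.4698 \cdot 10^{5}$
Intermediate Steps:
$L{\left(Q,u \right)} = -5 - u$
$x{\left(Z \right)} = \frac{1}{18 + Z}$
$D{\left(X \right)} = \sqrt{-5 + \frac{1}{18 + X} - X}$ ($D{\left(X \right)} = \sqrt{\left(-5 - X\right) + \frac{1}{18 + X}} = \sqrt{-5 + \frac{1}{18 + X} - X}$)
$446962 + D{\left(-248 \right)} = 446962 + \sqrt{\frac{1 - \left(5 - 248\right) \left(18 - 248\right)}{18 - 248}} = 446962 + \sqrt{\frac{1 - \left(-243\right) \left(-230\right)}{-230}} = 446962 + \sqrt{- \frac{1 - 55890}{230}} = 446962 + \sqrt{\left(- \frac{1}{230}\right) \left(-55889\right)} = 446962 + \sqrt{\frac{55889}{230}} = 446962 + \frac{\sqrt{12854470}}{230}$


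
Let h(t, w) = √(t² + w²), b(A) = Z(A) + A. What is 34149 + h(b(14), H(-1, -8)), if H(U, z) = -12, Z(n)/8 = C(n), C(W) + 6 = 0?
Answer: 34149 + 10*√13 ≈ 34185.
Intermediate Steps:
C(W) = -6 (C(W) = -6 + 0 = -6)
Z(n) = -48 (Z(n) = 8*(-6) = -48)
b(A) = -48 + A
34149 + h(b(14), H(-1, -8)) = 34149 + √((-48 + 14)² + (-12)²) = 34149 + √((-34)² + 144) = 34149 + √(1156 + 144) = 34149 + √1300 = 34149 + 10*√13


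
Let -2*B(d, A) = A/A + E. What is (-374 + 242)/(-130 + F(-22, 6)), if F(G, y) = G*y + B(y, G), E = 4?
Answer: 264/529 ≈ 0.49905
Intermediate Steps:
B(d, A) = -5/2 (B(d, A) = -(A/A + 4)/2 = -(1 + 4)/2 = -½*5 = -5/2)
F(G, y) = -5/2 + G*y (F(G, y) = G*y - 5/2 = -5/2 + G*y)
(-374 + 242)/(-130 + F(-22, 6)) = (-374 + 242)/(-130 + (-5/2 - 22*6)) = -132/(-130 + (-5/2 - 132)) = -132/(-130 - 269/2) = -132/(-529/2) = -132*(-2/529) = 264/529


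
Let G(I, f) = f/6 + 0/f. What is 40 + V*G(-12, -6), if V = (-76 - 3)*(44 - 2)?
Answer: 3358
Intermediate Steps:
V = -3318 (V = -79*42 = -3318)
G(I, f) = f/6 (G(I, f) = f*(⅙) + 0 = f/6 + 0 = f/6)
40 + V*G(-12, -6) = 40 - 553*(-6) = 40 - 3318*(-1) = 40 + 3318 = 3358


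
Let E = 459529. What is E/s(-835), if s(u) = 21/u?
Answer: -54815245/3 ≈ -1.8272e+7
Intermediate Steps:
E/s(-835) = 459529/((21/(-835))) = 459529/((21*(-1/835))) = 459529/(-21/835) = 459529*(-835/21) = -54815245/3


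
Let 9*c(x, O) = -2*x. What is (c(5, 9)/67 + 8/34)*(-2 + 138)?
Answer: 17936/603 ≈ 29.745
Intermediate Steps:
c(x, O) = -2*x/9 (c(x, O) = (-2*x)/9 = -2*x/9)
(c(5, 9)/67 + 8/34)*(-2 + 138) = (-2/9*5/67 + 8/34)*(-2 + 138) = (-10/9*1/67 + 8*(1/34))*136 = (-10/603 + 4/17)*136 = (2242/10251)*136 = 17936/603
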